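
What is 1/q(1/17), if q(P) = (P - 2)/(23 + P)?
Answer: -392/33 ≈ -11.879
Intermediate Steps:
q(P) = (-2 + P)/(23 + P)
1/q(1/17) = 1/((-2 + 1/17)/(23 + 1/17)) = 1/(-33/17/(392/17)) = 1/((17/392)*(-33/17)) = 1/(-33/392) = -392/33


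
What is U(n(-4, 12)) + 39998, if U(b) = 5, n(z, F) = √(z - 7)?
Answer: 40003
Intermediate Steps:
n(z, F) = √(-7 + z)
U(n(-4, 12)) + 39998 = 5 + 39998 = 40003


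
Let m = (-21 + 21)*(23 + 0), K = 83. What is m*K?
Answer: 0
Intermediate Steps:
m = 0 (m = 0*23 = 0)
m*K = 0*83 = 0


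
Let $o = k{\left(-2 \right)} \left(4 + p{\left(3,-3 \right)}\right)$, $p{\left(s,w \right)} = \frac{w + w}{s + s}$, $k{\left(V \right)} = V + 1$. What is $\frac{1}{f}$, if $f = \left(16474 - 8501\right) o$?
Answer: $- \frac{1}{23919} \approx -4.1808 \cdot 10^{-5}$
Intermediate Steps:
$k{\left(V \right)} = 1 + V$
$p{\left(s,w \right)} = \frac{w}{s}$ ($p{\left(s,w \right)} = \frac{2 w}{2 s} = 2 w \frac{1}{2 s} = \frac{w}{s}$)
$o = -3$ ($o = \left(1 - 2\right) \left(4 - \frac{3}{3}\right) = - (4 - 1) = \left(-1\right) 3 = -3$)
$f = -23919$ ($f = \left(16474 - 8501\right) \left(-3\right) = 7973 \left(-3\right) = -23919$)
$\frac{1}{f} = \frac{1}{-23919} = - \frac{1}{23919}$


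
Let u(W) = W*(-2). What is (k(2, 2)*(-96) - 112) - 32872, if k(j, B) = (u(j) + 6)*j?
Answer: -33368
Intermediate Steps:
u(W) = -2*W
k(j, B) = j*(6 - 2*j) (k(j, B) = (-2*j + 6)*j = (6 - 2*j)*j = j*(6 - 2*j))
(k(2, 2)*(-96) - 112) - 32872 = ((2*2*(3 - 1*2))*(-96) - 112) - 32872 = ((2*2*(3 - 2))*(-96) - 112) - 32872 = ((2*2*1)*(-96) - 112) - 32872 = (4*(-96) - 112) - 32872 = (-384 - 112) - 32872 = -496 - 32872 = -33368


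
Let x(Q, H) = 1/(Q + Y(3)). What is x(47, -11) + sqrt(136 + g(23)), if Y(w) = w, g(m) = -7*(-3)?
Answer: 1/50 + sqrt(157) ≈ 12.550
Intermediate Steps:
g(m) = 21
x(Q, H) = 1/(3 + Q) (x(Q, H) = 1/(Q + 3) = 1/(3 + Q))
x(47, -11) + sqrt(136 + g(23)) = 1/(3 + 47) + sqrt(136 + 21) = 1/50 + sqrt(157)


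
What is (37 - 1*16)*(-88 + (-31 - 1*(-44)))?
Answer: -1575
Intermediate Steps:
(37 - 1*16)*(-88 + (-31 - 1*(-44))) = (37 - 16)*(-88 + (-31 + 44)) = 21*(-88 + 13) = 21*(-75) = -1575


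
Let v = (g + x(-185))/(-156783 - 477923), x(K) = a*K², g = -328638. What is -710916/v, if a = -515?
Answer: -451222650696/17954513 ≈ -25131.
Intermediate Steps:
x(K) = -515*K²
v = 17954513/634706 (v = (-328638 - 515*(-185)²)/(-156783 - 477923) = (-328638 - 515*34225)/(-634706) = (-328638 - 17625875)*(-1/634706) = -17954513*(-1/634706) = 17954513/634706 ≈ 28.288)
-710916/v = -710916/17954513/634706 = -710916*634706/17954513 = -451222650696/17954513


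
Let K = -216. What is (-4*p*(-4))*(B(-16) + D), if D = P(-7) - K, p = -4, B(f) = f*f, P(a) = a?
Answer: -29760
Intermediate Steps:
B(f) = f²
D = 209 (D = -7 - 1*(-216) = -7 + 216 = 209)
(-4*p*(-4))*(B(-16) + D) = (-4*(-4)*(-4))*((-16)² + 209) = (16*(-4))*(256 + 209) = -64*465 = -29760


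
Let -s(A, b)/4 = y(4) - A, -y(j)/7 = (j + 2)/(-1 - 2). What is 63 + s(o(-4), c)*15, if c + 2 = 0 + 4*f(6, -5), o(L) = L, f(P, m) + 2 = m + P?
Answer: -1017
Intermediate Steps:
f(P, m) = -2 + P + m (f(P, m) = -2 + (m + P) = -2 + (P + m) = -2 + P + m)
c = -6 (c = -2 + (0 + 4*(-2 + 6 - 5)) = -2 + (0 + 4*(-1)) = -2 + (0 - 4) = -2 - 4 = -6)
y(j) = 14/3 + 7*j/3 (y(j) = -7*(j + 2)/(-1 - 2) = -7*(2 + j)/(-3) = -7*(2 + j)*(-1)/3 = -7*(-2/3 - j/3) = 14/3 + 7*j/3)
s(A, b) = -56 + 4*A (s(A, b) = -4*((14/3 + (7/3)*4) - A) = -4*((14/3 + 28/3) - A) = -4*(14 - A) = -56 + 4*A)
63 + s(o(-4), c)*15 = 63 + (-56 + 4*(-4))*15 = 63 + (-56 - 16)*15 = 63 - 72*15 = 63 - 1080 = -1017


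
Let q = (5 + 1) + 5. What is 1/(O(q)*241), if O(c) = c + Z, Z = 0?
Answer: 1/2651 ≈ 0.00037722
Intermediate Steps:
q = 11 (q = 6 + 5 = 11)
O(c) = c (O(c) = c + 0 = c)
1/(O(q)*241) = 1/(11*241) = 1/2651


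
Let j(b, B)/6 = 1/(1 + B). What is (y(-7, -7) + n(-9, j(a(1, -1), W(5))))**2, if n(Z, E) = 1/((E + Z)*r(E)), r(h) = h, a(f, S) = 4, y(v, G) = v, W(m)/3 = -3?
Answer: 644809/13689 ≈ 47.104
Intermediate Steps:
W(m) = -9 (W(m) = 3*(-3) = -9)
j(b, B) = 6/(1 + B)
n(Z, E) = 1/(E*(E + Z)) (n(Z, E) = 1/((E + Z)*E) = 1/(E*(E + Z)))
(y(-7, -7) + n(-9, j(a(1, -1), W(5))))**2 = (-7 + 1/(((6/(1 - 9)))*(6/(1 - 9) - 9)))**2 = (-7 + 1/(((6/(-8)))*(6/(-8) - 9)))**2 = (-7 + 1/(((6*(-1/8)))*(6*(-1/8) - 9)))**2 = (-7 + 1/((-3/4)*(-3/4 - 9)))**2 = (-7 - 4/(3*(-39/4)))**2 = (-7 - 4/3*(-4/39))**2 = (-7 + 16/117)**2 = (-803/117)**2 = 644809/13689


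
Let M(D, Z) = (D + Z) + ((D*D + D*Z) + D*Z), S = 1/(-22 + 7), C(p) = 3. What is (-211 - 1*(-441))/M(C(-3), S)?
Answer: 3450/173 ≈ 19.942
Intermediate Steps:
S = -1/15 (S = 1/(-15) = -1/15 ≈ -0.066667)
M(D, Z) = D + Z + D² + 2*D*Z (M(D, Z) = (D + Z) + ((D² + D*Z) + D*Z) = (D + Z) + (D² + 2*D*Z) = D + Z + D² + 2*D*Z)
(-211 - 1*(-441))/M(C(-3), S) = (-211 - 1*(-441))/(3 - 1/15 + 3² + 2*3*(-1/15)) = (-211 + 441)/(3 - 1/15 + 9 - ⅖) = 230/(173/15) = 230*(15/173) = 3450/173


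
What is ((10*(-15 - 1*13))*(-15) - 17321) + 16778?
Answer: 3657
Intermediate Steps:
((10*(-15 - 1*13))*(-15) - 17321) + 16778 = ((10*(-15 - 13))*(-15) - 17321) + 16778 = ((10*(-28))*(-15) - 17321) + 16778 = (-280*(-15) - 17321) + 16778 = (4200 - 17321) + 16778 = -13121 + 16778 = 3657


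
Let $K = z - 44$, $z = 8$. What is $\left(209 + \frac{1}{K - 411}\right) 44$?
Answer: $\frac{4110568}{447} \approx 9195.9$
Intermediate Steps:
$K = -36$ ($K = 8 - 44 = -36$)
$\left(209 + \frac{1}{K - 411}\right) 44 = \left(209 + \frac{1}{-36 - 411}\right) 44 = \left(209 + \frac{1}{-447}\right) 44 = \left(209 - \frac{1}{447}\right) 44 = \frac{93422}{447} \cdot 44 = \frac{4110568}{447}$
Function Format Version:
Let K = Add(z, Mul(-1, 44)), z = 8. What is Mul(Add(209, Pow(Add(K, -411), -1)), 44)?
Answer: Rational(4110568, 447) ≈ 9195.9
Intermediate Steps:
K = -36 (K = Add(8, Mul(-1, 44)) = Add(8, -44) = -36)
Mul(Add(209, Pow(Add(K, -411), -1)), 44) = Mul(Add(209, Pow(Add(-36, -411), -1)), 44) = Mul(Add(209, Pow(-447, -1)), 44) = Mul(Add(209, Rational(-1, 447)), 44) = Mul(Rational(93422, 447), 44) = Rational(4110568, 447)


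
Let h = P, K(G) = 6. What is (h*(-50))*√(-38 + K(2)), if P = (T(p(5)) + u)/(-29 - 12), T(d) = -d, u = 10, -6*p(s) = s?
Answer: 6500*I*√2/123 ≈ 74.735*I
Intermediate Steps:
p(s) = -s/6
P = -65/246 (P = (-(-1)*5/6 + 10)/(-29 - 12) = (-1*(-⅚) + 10)/(-41) = (⅚ + 10)*(-1/41) = (65/6)*(-1/41) = -65/246 ≈ -0.26423)
h = -65/246 ≈ -0.26423
(h*(-50))*√(-38 + K(2)) = (-65/246*(-50))*√(-38 + 6) = 1625*√(-32)/123 = 1625*(4*I*√2)/123 = 6500*I*√2/123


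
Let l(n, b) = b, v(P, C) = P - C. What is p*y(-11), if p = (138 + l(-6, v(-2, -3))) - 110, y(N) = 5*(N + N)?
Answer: -3190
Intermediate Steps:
y(N) = 10*N (y(N) = 5*(2*N) = 10*N)
p = 29 (p = (138 + (-2 - 1*(-3))) - 110 = (138 + (-2 + 3)) - 110 = (138 + 1) - 110 = 139 - 110 = 29)
p*y(-11) = 29*(10*(-11)) = 29*(-110) = -3190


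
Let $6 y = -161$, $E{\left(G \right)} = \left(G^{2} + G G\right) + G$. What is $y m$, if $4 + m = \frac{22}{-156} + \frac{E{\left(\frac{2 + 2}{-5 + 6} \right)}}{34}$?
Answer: $\frac{658007}{7956} \approx 82.706$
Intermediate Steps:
$E{\left(G \right)} = G + 2 G^{2}$ ($E{\left(G \right)} = \left(G^{2} + G^{2}\right) + G = 2 G^{2} + G = G + 2 G^{2}$)
$m = - \frac{4087}{1326}$ ($m = -4 + \left(\frac{22}{-156} + \frac{\frac{2 + 2}{-5 + 6} \left(1 + 2 \frac{2 + 2}{-5 + 6}\right)}{34}\right) = -4 + \left(22 \left(- \frac{1}{156}\right) + \frac{4}{1} \left(1 + 2 \cdot \frac{4}{1}\right) \frac{1}{34}\right) = -4 - \left(\frac{11}{78} - 4 \cdot 1 \left(1 + 2 \cdot 4 \cdot 1\right) \frac{1}{34}\right) = -4 - \left(\frac{11}{78} - 4 \left(1 + 2 \cdot 4\right) \frac{1}{34}\right) = -4 - \left(\frac{11}{78} - 4 \left(1 + 8\right) \frac{1}{34}\right) = -4 - \left(\frac{11}{78} - 4 \cdot 9 \cdot \frac{1}{34}\right) = -4 + \left(- \frac{11}{78} + 36 \cdot \frac{1}{34}\right) = -4 + \left(- \frac{11}{78} + \frac{18}{17}\right) = -4 + \frac{1217}{1326} = - \frac{4087}{1326} \approx -3.0822$)
$y = - \frac{161}{6}$ ($y = \frac{1}{6} \left(-161\right) = - \frac{161}{6} \approx -26.833$)
$y m = \left(- \frac{161}{6}\right) \left(- \frac{4087}{1326}\right) = \frac{658007}{7956}$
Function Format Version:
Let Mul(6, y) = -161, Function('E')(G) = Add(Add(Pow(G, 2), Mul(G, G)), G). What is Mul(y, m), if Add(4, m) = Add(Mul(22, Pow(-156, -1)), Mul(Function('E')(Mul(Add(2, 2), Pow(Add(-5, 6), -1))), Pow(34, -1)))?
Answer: Rational(658007, 7956) ≈ 82.706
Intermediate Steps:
Function('E')(G) = Add(G, Mul(2, Pow(G, 2))) (Function('E')(G) = Add(Add(Pow(G, 2), Pow(G, 2)), G) = Add(Mul(2, Pow(G, 2)), G) = Add(G, Mul(2, Pow(G, 2))))
m = Rational(-4087, 1326) (m = Add(-4, Add(Mul(22, Pow(-156, -1)), Mul(Mul(Mul(Add(2, 2), Pow(Add(-5, 6), -1)), Add(1, Mul(2, Mul(Add(2, 2), Pow(Add(-5, 6), -1))))), Pow(34, -1)))) = Add(-4, Add(Mul(22, Rational(-1, 156)), Mul(Mul(Mul(4, Pow(1, -1)), Add(1, Mul(2, Mul(4, Pow(1, -1))))), Rational(1, 34)))) = Add(-4, Add(Rational(-11, 78), Mul(Mul(Mul(4, 1), Add(1, Mul(2, Mul(4, 1)))), Rational(1, 34)))) = Add(-4, Add(Rational(-11, 78), Mul(Mul(4, Add(1, Mul(2, 4))), Rational(1, 34)))) = Add(-4, Add(Rational(-11, 78), Mul(Mul(4, Add(1, 8)), Rational(1, 34)))) = Add(-4, Add(Rational(-11, 78), Mul(Mul(4, 9), Rational(1, 34)))) = Add(-4, Add(Rational(-11, 78), Mul(36, Rational(1, 34)))) = Add(-4, Add(Rational(-11, 78), Rational(18, 17))) = Add(-4, Rational(1217, 1326)) = Rational(-4087, 1326) ≈ -3.0822)
y = Rational(-161, 6) (y = Mul(Rational(1, 6), -161) = Rational(-161, 6) ≈ -26.833)
Mul(y, m) = Mul(Rational(-161, 6), Rational(-4087, 1326)) = Rational(658007, 7956)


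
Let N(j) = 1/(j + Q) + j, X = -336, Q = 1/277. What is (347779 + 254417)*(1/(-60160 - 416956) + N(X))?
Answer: -2246256584095572951/11101415809 ≈ -2.0234e+8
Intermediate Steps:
Q = 1/277 ≈ 0.0036101
N(j) = j + 1/(1/277 + j) (N(j) = 1/(j + 1/277) + j = 1/(1/277 + j) + j = j + 1/(1/277 + j))
(347779 + 254417)*(1/(-60160 - 416956) + N(X)) = (347779 + 254417)*(1/(-60160 - 416956) + (277 - 336 + 277*(-336)²)/(1 + 277*(-336))) = 602196*(1/(-477116) + (277 - 336 + 277*112896)/(1 - 93072)) = 602196*(-1/477116 + (277 - 336 + 31272192)/(-93071)) = 602196*(-1/477116 - 1/93071*31272133) = 602196*(-1/477116 - 31272133/93071) = 602196*(-14920435101499/44405663236) = -2246256584095572951/11101415809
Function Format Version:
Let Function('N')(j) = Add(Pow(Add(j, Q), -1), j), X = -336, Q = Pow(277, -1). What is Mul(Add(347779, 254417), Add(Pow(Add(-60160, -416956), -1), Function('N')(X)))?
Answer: Rational(-2246256584095572951, 11101415809) ≈ -2.0234e+8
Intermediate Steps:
Q = Rational(1, 277) ≈ 0.0036101
Function('N')(j) = Add(j, Pow(Add(Rational(1, 277), j), -1)) (Function('N')(j) = Add(Pow(Add(j, Rational(1, 277)), -1), j) = Add(Pow(Add(Rational(1, 277), j), -1), j) = Add(j, Pow(Add(Rational(1, 277), j), -1)))
Mul(Add(347779, 254417), Add(Pow(Add(-60160, -416956), -1), Function('N')(X))) = Mul(Add(347779, 254417), Add(Pow(Add(-60160, -416956), -1), Mul(Pow(Add(1, Mul(277, -336)), -1), Add(277, -336, Mul(277, Pow(-336, 2)))))) = Mul(602196, Add(Pow(-477116, -1), Mul(Pow(Add(1, -93072), -1), Add(277, -336, Mul(277, 112896))))) = Mul(602196, Add(Rational(-1, 477116), Mul(Pow(-93071, -1), Add(277, -336, 31272192)))) = Mul(602196, Add(Rational(-1, 477116), Mul(Rational(-1, 93071), 31272133))) = Mul(602196, Add(Rational(-1, 477116), Rational(-31272133, 93071))) = Mul(602196, Rational(-14920435101499, 44405663236)) = Rational(-2246256584095572951, 11101415809)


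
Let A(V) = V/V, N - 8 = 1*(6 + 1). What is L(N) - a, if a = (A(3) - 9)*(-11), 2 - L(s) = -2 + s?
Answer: -99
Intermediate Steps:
N = 15 (N = 8 + 1*(6 + 1) = 8 + 1*7 = 8 + 7 = 15)
L(s) = 4 - s (L(s) = 2 - (-2 + s) = 2 + (2 - s) = 4 - s)
A(V) = 1
a = 88 (a = (1 - 9)*(-11) = -8*(-11) = 88)
L(N) - a = (4 - 1*15) - 1*88 = (4 - 15) - 88 = -11 - 88 = -99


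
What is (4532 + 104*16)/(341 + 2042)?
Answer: 6196/2383 ≈ 2.6001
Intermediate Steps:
(4532 + 104*16)/(341 + 2042) = (4532 + 1664)/2383 = 6196*(1/2383) = 6196/2383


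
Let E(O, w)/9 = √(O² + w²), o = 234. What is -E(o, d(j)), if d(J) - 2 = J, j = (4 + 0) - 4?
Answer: -666*√10 ≈ -2106.1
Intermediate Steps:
j = 0 (j = 4 - 4 = 0)
d(J) = 2 + J
E(O, w) = 9*√(O² + w²)
-E(o, d(j)) = -9*√(234² + (2 + 0)²) = -9*√(54756 + 2²) = -9*√(54756 + 4) = -9*√54760 = -9*74*√10 = -666*√10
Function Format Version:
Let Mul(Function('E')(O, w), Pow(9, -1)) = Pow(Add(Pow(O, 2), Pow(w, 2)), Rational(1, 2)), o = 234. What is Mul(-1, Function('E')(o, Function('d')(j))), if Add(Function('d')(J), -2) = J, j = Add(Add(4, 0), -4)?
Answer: Mul(-666, Pow(10, Rational(1, 2))) ≈ -2106.1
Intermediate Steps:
j = 0 (j = Add(4, -4) = 0)
Function('d')(J) = Add(2, J)
Function('E')(O, w) = Mul(9, Pow(Add(Pow(O, 2), Pow(w, 2)), Rational(1, 2)))
Mul(-1, Function('E')(o, Function('d')(j))) = Mul(-1, Mul(9, Pow(Add(Pow(234, 2), Pow(Add(2, 0), 2)), Rational(1, 2)))) = Mul(-1, Mul(9, Pow(Add(54756, Pow(2, 2)), Rational(1, 2)))) = Mul(-1, Mul(9, Pow(Add(54756, 4), Rational(1, 2)))) = Mul(-1, Mul(9, Pow(54760, Rational(1, 2)))) = Mul(-1, Mul(9, Mul(74, Pow(10, Rational(1, 2))))) = Mul(-1, Mul(666, Pow(10, Rational(1, 2)))) = Mul(-666, Pow(10, Rational(1, 2)))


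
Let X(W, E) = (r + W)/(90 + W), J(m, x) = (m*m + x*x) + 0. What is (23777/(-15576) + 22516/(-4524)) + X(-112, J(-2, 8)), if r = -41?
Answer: 1151/2552 ≈ 0.45102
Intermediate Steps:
J(m, x) = m² + x² (J(m, x) = (m² + x²) + 0 = m² + x²)
X(W, E) = (-41 + W)/(90 + W)
(23777/(-15576) + 22516/(-4524)) + X(-112, J(-2, 8)) = (23777/(-15576) + 22516/(-4524)) + (-41 - 112)/(90 - 112) = (23777*(-1/15576) + 22516*(-1/4524)) - 153/(-22) = (-403/264 - 433/87) - 1/22*(-153) = -16597/2552 + 153/22 = 1151/2552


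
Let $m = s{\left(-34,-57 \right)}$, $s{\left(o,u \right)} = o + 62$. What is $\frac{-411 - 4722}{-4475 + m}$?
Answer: $\frac{5133}{4447} \approx 1.1543$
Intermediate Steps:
$s{\left(o,u \right)} = 62 + o$
$m = 28$ ($m = 62 - 34 = 28$)
$\frac{-411 - 4722}{-4475 + m} = \frac{-411 - 4722}{-4475 + 28} = - \frac{5133}{-4447} = \left(-5133\right) \left(- \frac{1}{4447}\right) = \frac{5133}{4447}$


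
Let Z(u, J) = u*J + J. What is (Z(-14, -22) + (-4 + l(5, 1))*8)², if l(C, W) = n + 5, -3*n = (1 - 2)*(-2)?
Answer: 749956/9 ≈ 83329.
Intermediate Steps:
Z(u, J) = J + J*u (Z(u, J) = J*u + J = J + J*u)
n = -⅔ (n = -(1 - 2)*(-2)/3 = -(-1)*(-2)/3 = -⅓*2 = -⅔ ≈ -0.66667)
l(C, W) = 13/3 (l(C, W) = -⅔ + 5 = 13/3)
(Z(-14, -22) + (-4 + l(5, 1))*8)² = (-22*(1 - 14) + (-4 + 13/3)*8)² = (-22*(-13) + (⅓)*8)² = (286 + 8/3)² = (866/3)² = 749956/9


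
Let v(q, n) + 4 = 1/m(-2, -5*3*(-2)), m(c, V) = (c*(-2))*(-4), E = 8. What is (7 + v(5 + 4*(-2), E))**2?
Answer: 2209/256 ≈ 8.6289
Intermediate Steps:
m(c, V) = 8*c (m(c, V) = -2*c*(-4) = 8*c)
v(q, n) = -65/16 (v(q, n) = -4 + 1/(8*(-2)) = -4 + 1/(-16) = -4 - 1/16 = -65/16)
(7 + v(5 + 4*(-2), E))**2 = (7 - 65/16)**2 = (47/16)**2 = 2209/256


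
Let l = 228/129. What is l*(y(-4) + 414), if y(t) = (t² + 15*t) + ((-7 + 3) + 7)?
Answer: 28348/43 ≈ 659.26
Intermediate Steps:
l = 76/43 (l = 228*(1/129) = 76/43 ≈ 1.7674)
y(t) = 3 + t² + 15*t (y(t) = (t² + 15*t) + (-4 + 7) = (t² + 15*t) + 3 = 3 + t² + 15*t)
l*(y(-4) + 414) = 76*((3 + (-4)² + 15*(-4)) + 414)/43 = 76*((3 + 16 - 60) + 414)/43 = 76*(-41 + 414)/43 = (76/43)*373 = 28348/43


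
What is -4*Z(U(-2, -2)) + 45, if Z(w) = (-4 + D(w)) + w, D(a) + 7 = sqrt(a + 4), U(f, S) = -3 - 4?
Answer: 117 - 4*I*sqrt(3) ≈ 117.0 - 6.9282*I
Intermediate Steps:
U(f, S) = -7
D(a) = -7 + sqrt(4 + a) (D(a) = -7 + sqrt(a + 4) = -7 + sqrt(4 + a))
Z(w) = -11 + w + sqrt(4 + w) (Z(w) = (-4 + (-7 + sqrt(4 + w))) + w = (-11 + sqrt(4 + w)) + w = -11 + w + sqrt(4 + w))
-4*Z(U(-2, -2)) + 45 = -4*(-11 - 7 + sqrt(4 - 7)) + 45 = -4*(-11 - 7 + sqrt(-3)) + 45 = -4*(-11 - 7 + I*sqrt(3)) + 45 = -4*(-18 + I*sqrt(3)) + 45 = (72 - 4*I*sqrt(3)) + 45 = 117 - 4*I*sqrt(3)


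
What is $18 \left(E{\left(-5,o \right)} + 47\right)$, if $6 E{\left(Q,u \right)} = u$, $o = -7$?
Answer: $825$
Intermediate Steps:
$E{\left(Q,u \right)} = \frac{u}{6}$
$18 \left(E{\left(-5,o \right)} + 47\right) = 18 \left(\frac{1}{6} \left(-7\right) + 47\right) = 18 \left(- \frac{7}{6} + 47\right) = 18 \cdot \frac{275}{6} = 825$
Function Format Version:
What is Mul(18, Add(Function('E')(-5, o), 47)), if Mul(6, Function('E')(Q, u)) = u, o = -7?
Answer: 825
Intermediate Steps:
Function('E')(Q, u) = Mul(Rational(1, 6), u)
Mul(18, Add(Function('E')(-5, o), 47)) = Mul(18, Add(Mul(Rational(1, 6), -7), 47)) = Mul(18, Add(Rational(-7, 6), 47)) = Mul(18, Rational(275, 6)) = 825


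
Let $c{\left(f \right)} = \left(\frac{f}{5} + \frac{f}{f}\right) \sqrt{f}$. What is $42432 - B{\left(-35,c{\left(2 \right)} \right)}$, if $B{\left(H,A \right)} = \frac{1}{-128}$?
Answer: $\frac{5431297}{128} \approx 42432.0$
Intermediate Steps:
$c{\left(f \right)} = \sqrt{f} \left(1 + \frac{f}{5}\right)$ ($c{\left(f \right)} = \left(f \frac{1}{5} + 1\right) \sqrt{f} = \left(\frac{f}{5} + 1\right) \sqrt{f} = \left(1 + \frac{f}{5}\right) \sqrt{f} = \sqrt{f} \left(1 + \frac{f}{5}\right)$)
$B{\left(H,A \right)} = - \frac{1}{128}$
$42432 - B{\left(-35,c{\left(2 \right)} \right)} = 42432 - - \frac{1}{128} = 42432 + \frac{1}{128} = \frac{5431297}{128}$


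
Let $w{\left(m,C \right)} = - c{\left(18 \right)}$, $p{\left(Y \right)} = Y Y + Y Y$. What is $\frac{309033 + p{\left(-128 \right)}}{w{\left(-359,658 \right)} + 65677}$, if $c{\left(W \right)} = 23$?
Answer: $\frac{341801}{65654} \approx 5.2061$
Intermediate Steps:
$p{\left(Y \right)} = 2 Y^{2}$ ($p{\left(Y \right)} = Y^{2} + Y^{2} = 2 Y^{2}$)
$w{\left(m,C \right)} = -23$ ($w{\left(m,C \right)} = \left(-1\right) 23 = -23$)
$\frac{309033 + p{\left(-128 \right)}}{w{\left(-359,658 \right)} + 65677} = \frac{309033 + 2 \left(-128\right)^{2}}{-23 + 65677} = \frac{309033 + 2 \cdot 16384}{65654} = \left(309033 + 32768\right) \frac{1}{65654} = 341801 \cdot \frac{1}{65654} = \frac{341801}{65654}$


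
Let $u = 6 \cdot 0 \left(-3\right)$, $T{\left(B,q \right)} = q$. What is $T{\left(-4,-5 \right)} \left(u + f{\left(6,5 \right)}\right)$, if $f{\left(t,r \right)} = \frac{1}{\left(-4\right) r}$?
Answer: $\frac{1}{4} \approx 0.25$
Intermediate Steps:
$f{\left(t,r \right)} = - \frac{1}{4 r}$
$u = 0$ ($u = 0 \left(-3\right) = 0$)
$T{\left(-4,-5 \right)} \left(u + f{\left(6,5 \right)}\right) = - 5 \left(0 - \frac{1}{4 \cdot 5}\right) = - 5 \left(0 - \frac{1}{20}\right) = \left(-5\right) \left(- \frac{1}{20}\right) = \frac{1}{4}$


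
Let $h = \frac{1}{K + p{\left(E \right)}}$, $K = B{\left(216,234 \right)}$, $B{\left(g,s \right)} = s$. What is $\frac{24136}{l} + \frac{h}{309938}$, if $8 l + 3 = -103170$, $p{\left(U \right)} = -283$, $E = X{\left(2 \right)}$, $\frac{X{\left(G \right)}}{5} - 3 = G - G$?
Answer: $- \frac{418917174547}{223840632918} \approx -1.8715$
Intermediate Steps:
$X{\left(G \right)} = 15$ ($X{\left(G \right)} = 15 + 5 \left(G - G\right) = 15 + 5 \cdot 0 = 15 + 0 = 15$)
$E = 15$
$K = 234$
$l = - \frac{103173}{8}$ ($l = - \frac{3}{8} + \frac{1}{8} \left(-103170\right) = - \frac{3}{8} - \frac{51585}{4} = - \frac{103173}{8} \approx -12897.0$)
$h = - \frac{1}{49}$ ($h = \frac{1}{234 - 283} = \frac{1}{-49} = - \frac{1}{49} \approx -0.020408$)
$\frac{24136}{l} + \frac{h}{309938} = \frac{24136}{- \frac{103173}{8}} - \frac{1}{49 \cdot 309938} = 24136 \left(- \frac{8}{103173}\right) - \frac{1}{15186962} = - \frac{27584}{14739} - \frac{1}{15186962} = - \frac{418917174547}{223840632918}$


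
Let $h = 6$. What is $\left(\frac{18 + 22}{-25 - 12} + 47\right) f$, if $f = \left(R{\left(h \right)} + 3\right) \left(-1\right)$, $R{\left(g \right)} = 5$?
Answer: $- \frac{13592}{37} \approx -367.35$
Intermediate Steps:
$f = -8$ ($f = \left(5 + 3\right) \left(-1\right) = 8 \left(-1\right) = -8$)
$\left(\frac{18 + 22}{-25 - 12} + 47\right) f = \left(\frac{18 + 22}{-25 - 12} + 47\right) \left(-8\right) = \left(\frac{40}{-37} + 47\right) \left(-8\right) = \left(40 \left(- \frac{1}{37}\right) + 47\right) \left(-8\right) = \left(- \frac{40}{37} + 47\right) \left(-8\right) = \frac{1699}{37} \left(-8\right) = - \frac{13592}{37}$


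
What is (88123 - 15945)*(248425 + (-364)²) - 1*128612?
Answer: 27493987326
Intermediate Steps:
(88123 - 15945)*(248425 + (-364)²) - 1*128612 = 72178*(248425 + 132496) - 128612 = 72178*380921 - 128612 = 27494115938 - 128612 = 27493987326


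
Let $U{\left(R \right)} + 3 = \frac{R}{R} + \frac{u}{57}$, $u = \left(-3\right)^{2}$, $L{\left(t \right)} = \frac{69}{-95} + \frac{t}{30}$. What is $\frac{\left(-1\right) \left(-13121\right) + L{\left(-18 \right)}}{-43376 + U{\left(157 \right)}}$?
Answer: $- \frac{1246369}{4120895} \approx -0.30245$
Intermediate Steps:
$L{\left(t \right)} = - \frac{69}{95} + \frac{t}{30}$ ($L{\left(t \right)} = 69 \left(- \frac{1}{95}\right) + t \frac{1}{30} = - \frac{69}{95} + \frac{t}{30}$)
$u = 9$
$U{\left(R \right)} = - \frac{35}{19}$ ($U{\left(R \right)} = -3 + \left(\frac{R}{R} + \frac{9}{57}\right) = -3 + \left(1 + 9 \cdot \frac{1}{57}\right) = -3 + \left(1 + \frac{3}{19}\right) = -3 + \frac{22}{19} = - \frac{35}{19}$)
$\frac{\left(-1\right) \left(-13121\right) + L{\left(-18 \right)}}{-43376 + U{\left(157 \right)}} = \frac{\left(-1\right) \left(-13121\right) + \left(- \frac{69}{95} + \frac{1}{30} \left(-18\right)\right)}{-43376 - \frac{35}{19}} = \frac{13121 - \frac{126}{95}}{- \frac{824179}{19}} = \left(13121 - \frac{126}{95}\right) \left(- \frac{19}{824179}\right) = \frac{1246369}{95} \left(- \frac{19}{824179}\right) = - \frac{1246369}{4120895}$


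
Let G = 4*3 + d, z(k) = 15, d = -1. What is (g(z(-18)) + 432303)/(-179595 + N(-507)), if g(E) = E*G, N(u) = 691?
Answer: -108117/44726 ≈ -2.4173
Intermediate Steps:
G = 11 (G = 4*3 - 1 = 12 - 1 = 11)
g(E) = 11*E (g(E) = E*11 = 11*E)
(g(z(-18)) + 432303)/(-179595 + N(-507)) = (11*15 + 432303)/(-179595 + 691) = (165 + 432303)/(-178904) = 432468*(-1/178904) = -108117/44726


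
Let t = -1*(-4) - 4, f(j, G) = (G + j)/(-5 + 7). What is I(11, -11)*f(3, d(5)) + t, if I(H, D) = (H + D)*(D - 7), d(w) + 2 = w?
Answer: 0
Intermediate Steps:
d(w) = -2 + w
f(j, G) = G/2 + j/2 (f(j, G) = (G + j)/2 = (G + j)*(1/2) = G/2 + j/2)
I(H, D) = (-7 + D)*(D + H) (I(H, D) = (D + H)*(-7 + D) = (-7 + D)*(D + H))
t = 0 (t = 4 - 4 = 0)
I(11, -11)*f(3, d(5)) + t = ((-11)**2 - 7*(-11) - 7*11 - 11*11)*((-2 + 5)/2 + (1/2)*3) + 0 = (121 + 77 - 77 - 121)*((1/2)*3 + 3/2) + 0 = 0*(3/2 + 3/2) + 0 = 0*3 + 0 = 0 + 0 = 0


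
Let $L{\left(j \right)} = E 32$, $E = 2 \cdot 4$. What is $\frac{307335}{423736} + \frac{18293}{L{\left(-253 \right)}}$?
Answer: $\frac{978760051}{13559552} \approx 72.182$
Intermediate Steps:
$E = 8$
$L{\left(j \right)} = 256$ ($L{\left(j \right)} = 8 \cdot 32 = 256$)
$\frac{307335}{423736} + \frac{18293}{L{\left(-253 \right)}} = \frac{307335}{423736} + \frac{18293}{256} = \frac{978760051}{13559552}$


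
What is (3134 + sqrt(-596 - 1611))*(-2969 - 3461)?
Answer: -20151620 - 6430*I*sqrt(2207) ≈ -2.0152e+7 - 3.0207e+5*I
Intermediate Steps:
(3134 + sqrt(-596 - 1611))*(-2969 - 3461) = (3134 + sqrt(-2207))*(-6430) = (3134 + I*sqrt(2207))*(-6430) = -20151620 - 6430*I*sqrt(2207)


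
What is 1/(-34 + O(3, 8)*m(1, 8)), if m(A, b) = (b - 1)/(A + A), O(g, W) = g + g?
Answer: -1/13 ≈ -0.076923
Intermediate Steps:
O(g, W) = 2*g
m(A, b) = (-1 + b)/(2*A) (m(A, b) = (-1 + b)/((2*A)) = (-1 + b)*(1/(2*A)) = (-1 + b)/(2*A))
1/(-34 + O(3, 8)*m(1, 8)) = 1/(-34 + (2*3)*((1/2)*(-1 + 8)/1)) = 1/(-34 + 6*((1/2)*1*7)) = 1/(-34 + 6*(7/2)) = 1/(-34 + 21) = 1/(-13) = -1/13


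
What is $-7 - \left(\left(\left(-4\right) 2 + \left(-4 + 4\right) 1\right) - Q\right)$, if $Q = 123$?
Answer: $124$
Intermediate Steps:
$-7 - \left(\left(\left(-4\right) 2 + \left(-4 + 4\right) 1\right) - Q\right) = -7 - \left(\left(\left(-4\right) 2 + \left(-4 + 4\right) 1\right) - 123\right) = -7 - \left(\left(-8 + 0 \cdot 1\right) - 123\right) = -7 - \left(\left(-8 + 0\right) - 123\right) = -7 - \left(-8 - 123\right) = -7 - -131 = -7 + 131 = 124$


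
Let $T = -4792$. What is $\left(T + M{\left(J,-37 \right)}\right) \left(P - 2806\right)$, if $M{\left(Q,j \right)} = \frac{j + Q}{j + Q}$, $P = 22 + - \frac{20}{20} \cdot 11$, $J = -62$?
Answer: $13390845$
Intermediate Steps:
$P = 11$ ($P = 22 + \left(-20\right) \frac{1}{20} \cdot 11 = 22 - 11 = 11$)
$M{\left(Q,j \right)} = 1$ ($M{\left(Q,j \right)} = \frac{Q + j}{Q + j} = 1$)
$\left(T + M{\left(J,-37 \right)}\right) \left(P - 2806\right) = \left(-4792 + 1\right) \left(11 - 2806\right) = \left(-4791\right) \left(-2795\right) = 13390845$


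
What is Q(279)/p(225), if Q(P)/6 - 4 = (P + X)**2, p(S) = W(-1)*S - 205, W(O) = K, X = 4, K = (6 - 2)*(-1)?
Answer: -36966/85 ≈ -434.89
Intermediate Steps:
K = -4 (K = 4*(-1) = -4)
W(O) = -4
p(S) = -205 - 4*S (p(S) = -4*S - 205 = -205 - 4*S)
Q(P) = 24 + 6*(4 + P)**2 (Q(P) = 24 + 6*(P + 4)**2 = 24 + 6*(4 + P)**2)
Q(279)/p(225) = (24 + 6*(4 + 279)**2)/(-205 - 4*225) = (24 + 6*283**2)/(-205 - 900) = (24 + 6*80089)/(-1105) = (24 + 480534)*(-1/1105) = 480558*(-1/1105) = -36966/85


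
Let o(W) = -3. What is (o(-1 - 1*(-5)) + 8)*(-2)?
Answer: -10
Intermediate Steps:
(o(-1 - 1*(-5)) + 8)*(-2) = (-3 + 8)*(-2) = 5*(-2) = -10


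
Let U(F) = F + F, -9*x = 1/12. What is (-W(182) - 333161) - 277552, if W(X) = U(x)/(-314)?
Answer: -10355249629/16956 ≈ -6.1071e+5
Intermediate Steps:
x = -1/108 (x = -⅑/12 = -⅑*1/12 = -1/108 ≈ -0.0092593)
U(F) = 2*F
W(X) = 1/16956 (W(X) = (2*(-1/108))/(-314) = -1/54*(-1/314) = 1/16956)
(-W(182) - 333161) - 277552 = (-1*1/16956 - 333161) - 277552 = (-1/16956 - 333161) - 277552 = -5649077917/16956 - 277552 = -10355249629/16956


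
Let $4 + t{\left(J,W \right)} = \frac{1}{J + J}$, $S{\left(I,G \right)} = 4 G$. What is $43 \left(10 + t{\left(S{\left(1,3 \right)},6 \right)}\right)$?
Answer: $\frac{6235}{24} \approx 259.79$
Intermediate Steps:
$t{\left(J,W \right)} = -4 + \frac{1}{2 J}$ ($t{\left(J,W \right)} = -4 + \frac{1}{J + J} = -4 + \frac{1}{2 J}$)
$43 \left(10 + t{\left(S{\left(1,3 \right)},6 \right)}\right) = 43 \left(10 - \left(4 - \frac{1}{2 \cdot 4 \cdot 3}\right)\right) = 43 \left(10 - \left(4 - \frac{1}{2 \cdot 12}\right)\right) = 43 \left(10 + \left(-4 + \frac{1}{2} \cdot \frac{1}{12}\right)\right) = 43 \left(10 + \left(-4 + \frac{1}{24}\right)\right) = 43 \left(10 - \frac{95}{24}\right) = 43 \cdot \frac{145}{24} = \frac{6235}{24}$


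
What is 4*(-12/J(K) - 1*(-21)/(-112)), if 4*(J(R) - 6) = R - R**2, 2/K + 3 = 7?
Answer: -3363/388 ≈ -8.6675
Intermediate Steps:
K = 1/2 (K = 2/(-3 + 7) = 2/4 = 2*(1/4) = 1/2 ≈ 0.50000)
J(R) = 6 - R**2/4 + R/4 (J(R) = 6 + (R - R**2)/4 = 6 + (-R**2/4 + R/4) = 6 - R**2/4 + R/4)
4*(-12/J(K) - 1*(-21)/(-112)) = 4*(-12/(6 - (1/2)**2/4 + (1/4)*(1/2)) - 1*(-21)/(-112)) = 4*(-12/(6 - 1/4*1/4 + 1/8) + 21*(-1/112)) = 4*(-12/(6 - 1/16 + 1/8) - 3/16) = 4*(-12/97/16 - 3/16) = 4*(-12*16/97 - 3/16) = 4*(-192/97 - 3/16) = 4*(-3363/1552) = -3363/388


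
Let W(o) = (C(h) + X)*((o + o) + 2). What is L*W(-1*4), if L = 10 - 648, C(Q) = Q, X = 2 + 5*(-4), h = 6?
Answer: -45936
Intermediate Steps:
X = -18 (X = 2 - 20 = -18)
L = -638
W(o) = -24 - 24*o (W(o) = (6 - 18)*((o + o) + 2) = -12*(2*o + 2) = -12*(2 + 2*o) = -24 - 24*o)
L*W(-1*4) = -638*(-24 - (-24)*4) = -638*(-24 - 24*(-4)) = -638*(-24 + 96) = -638*72 = -45936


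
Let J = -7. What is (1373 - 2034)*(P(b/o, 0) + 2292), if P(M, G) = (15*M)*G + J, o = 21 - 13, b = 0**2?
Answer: -1510385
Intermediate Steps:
b = 0
o = 8
P(M, G) = -7 + 15*G*M (P(M, G) = (15*M)*G - 7 = 15*G*M - 7 = -7 + 15*G*M)
(1373 - 2034)*(P(b/o, 0) + 2292) = (1373 - 2034)*((-7 + 15*0*(0/8)) + 2292) = -661*((-7 + 15*0*(0*(1/8))) + 2292) = -661*((-7 + 15*0*0) + 2292) = -661*((-7 + 0) + 2292) = -661*(-7 + 2292) = -661*2285 = -1510385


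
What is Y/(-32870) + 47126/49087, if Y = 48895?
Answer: -170215449/322697938 ≈ -0.52748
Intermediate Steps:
Y/(-32870) + 47126/49087 = 48895/(-32870) + 47126/49087 = 48895*(-1/32870) + 47126*(1/49087) = -9779/6574 + 47126/49087 = -170215449/322697938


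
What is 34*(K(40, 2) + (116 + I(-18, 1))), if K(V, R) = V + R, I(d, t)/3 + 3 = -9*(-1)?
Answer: 5984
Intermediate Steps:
I(d, t) = 18 (I(d, t) = -9 + 3*(-9*(-1)) = -9 + 3*9 = -9 + 27 = 18)
K(V, R) = R + V
34*(K(40, 2) + (116 + I(-18, 1))) = 34*((2 + 40) + (116 + 18)) = 34*(42 + 134) = 34*176 = 5984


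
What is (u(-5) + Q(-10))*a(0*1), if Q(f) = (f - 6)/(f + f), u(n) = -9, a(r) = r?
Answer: 0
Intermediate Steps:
Q(f) = (-6 + f)/(2*f) (Q(f) = (-6 + f)/((2*f)) = (-6 + f)*(1/(2*f)) = (-6 + f)/(2*f))
(u(-5) + Q(-10))*a(0*1) = (-9 + (½)*(-6 - 10)/(-10))*(0*1) = (-9 + (½)*(-⅒)*(-16))*0 = (-9 + ⅘)*0 = -41/5*0 = 0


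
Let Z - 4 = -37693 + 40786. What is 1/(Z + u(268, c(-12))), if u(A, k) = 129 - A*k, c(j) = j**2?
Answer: -1/35366 ≈ -2.8276e-5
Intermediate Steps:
Z = 3097 (Z = 4 + (-37693 + 40786) = 4 + 3093 = 3097)
u(A, k) = 129 - A*k
1/(Z + u(268, c(-12))) = 1/(3097 + (129 - 1*268*(-12)**2)) = 1/(3097 + (129 - 1*268*144)) = 1/(3097 + (129 - 38592)) = 1/(3097 - 38463) = 1/(-35366) = -1/35366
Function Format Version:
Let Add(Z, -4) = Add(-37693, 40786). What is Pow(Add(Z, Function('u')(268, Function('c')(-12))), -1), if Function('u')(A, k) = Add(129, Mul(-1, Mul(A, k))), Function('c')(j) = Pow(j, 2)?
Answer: Rational(-1, 35366) ≈ -2.8276e-5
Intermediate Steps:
Z = 3097 (Z = Add(4, Add(-37693, 40786)) = Add(4, 3093) = 3097)
Function('u')(A, k) = Add(129, Mul(-1, A, k))
Pow(Add(Z, Function('u')(268, Function('c')(-12))), -1) = Pow(Add(3097, Add(129, Mul(-1, 268, Pow(-12, 2)))), -1) = Pow(Add(3097, Add(129, Mul(-1, 268, 144))), -1) = Pow(Add(3097, Add(129, -38592)), -1) = Pow(Add(3097, -38463), -1) = Pow(-35366, -1) = Rational(-1, 35366)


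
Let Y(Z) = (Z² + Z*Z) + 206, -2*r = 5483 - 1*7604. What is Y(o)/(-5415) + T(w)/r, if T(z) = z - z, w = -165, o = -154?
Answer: -47638/5415 ≈ -8.7974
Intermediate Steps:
r = 2121/2 (r = -(5483 - 1*7604)/2 = -(5483 - 7604)/2 = -½*(-2121) = 2121/2 ≈ 1060.5)
T(z) = 0
Y(Z) = 206 + 2*Z² (Y(Z) = (Z² + Z²) + 206 = 2*Z² + 206 = 206 + 2*Z²)
Y(o)/(-5415) + T(w)/r = (206 + 2*(-154)²)/(-5415) + 0/(2121/2) = (206 + 2*23716)*(-1/5415) + 0*(2/2121) = (206 + 47432)*(-1/5415) + 0 = 47638*(-1/5415) + 0 = -47638/5415 + 0 = -47638/5415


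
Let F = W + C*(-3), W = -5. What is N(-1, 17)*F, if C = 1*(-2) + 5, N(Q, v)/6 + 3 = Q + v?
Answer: -1092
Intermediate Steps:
N(Q, v) = -18 + 6*Q + 6*v (N(Q, v) = -18 + 6*(Q + v) = -18 + (6*Q + 6*v) = -18 + 6*Q + 6*v)
C = 3 (C = -2 + 5 = 3)
F = -14 (F = -5 + 3*(-3) = -5 - 9 = -14)
N(-1, 17)*F = (-18 + 6*(-1) + 6*17)*(-14) = (-18 - 6 + 102)*(-14) = 78*(-14) = -1092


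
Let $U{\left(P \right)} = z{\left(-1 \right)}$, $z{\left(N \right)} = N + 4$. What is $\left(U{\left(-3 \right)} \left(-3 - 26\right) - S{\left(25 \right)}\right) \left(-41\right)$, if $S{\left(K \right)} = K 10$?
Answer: $13817$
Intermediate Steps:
$z{\left(N \right)} = 4 + N$
$U{\left(P \right)} = 3$ ($U{\left(P \right)} = 4 - 1 = 3$)
$S{\left(K \right)} = 10 K$
$\left(U{\left(-3 \right)} \left(-3 - 26\right) - S{\left(25 \right)}\right) \left(-41\right) = \left(3 \left(-3 - 26\right) - 10 \cdot 25\right) \left(-41\right) = \left(3 \left(-29\right) - 250\right) \left(-41\right) = \left(-87 - 250\right) \left(-41\right) = \left(-337\right) \left(-41\right) = 13817$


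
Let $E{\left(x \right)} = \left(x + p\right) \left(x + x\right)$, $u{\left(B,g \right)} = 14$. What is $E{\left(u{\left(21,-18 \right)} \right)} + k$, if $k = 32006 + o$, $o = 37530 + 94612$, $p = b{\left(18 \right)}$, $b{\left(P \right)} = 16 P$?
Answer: $172604$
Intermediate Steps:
$p = 288$ ($p = 16 \cdot 18 = 288$)
$o = 132142$
$E{\left(x \right)} = 2 x \left(288 + x\right)$ ($E{\left(x \right)} = \left(x + 288\right) \left(x + x\right) = \left(288 + x\right) 2 x = 2 x \left(288 + x\right)$)
$k = 164148$ ($k = 32006 + 132142 = 164148$)
$E{\left(u{\left(21,-18 \right)} \right)} + k = 2 \cdot 14 \left(288 + 14\right) + 164148 = 2 \cdot 14 \cdot 302 + 164148 = 8456 + 164148 = 172604$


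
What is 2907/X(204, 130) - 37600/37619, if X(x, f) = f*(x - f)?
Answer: -252353567/361894780 ≈ -0.69731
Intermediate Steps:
2907/X(204, 130) - 37600/37619 = 2907/((130*(204 - 1*130))) - 37600/37619 = 2907/((130*(204 - 130))) - 37600*1/37619 = 2907/((130*74)) - 37600/37619 = 2907/9620 - 37600/37619 = -252353567/361894780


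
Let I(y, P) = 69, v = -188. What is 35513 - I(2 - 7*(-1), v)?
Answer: 35444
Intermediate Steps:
35513 - I(2 - 7*(-1), v) = 35513 - 1*69 = 35513 - 69 = 35444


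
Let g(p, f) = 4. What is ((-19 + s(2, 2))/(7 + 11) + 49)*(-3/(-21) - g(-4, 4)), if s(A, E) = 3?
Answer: -1299/7 ≈ -185.57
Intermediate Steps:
((-19 + s(2, 2))/(7 + 11) + 49)*(-3/(-21) - g(-4, 4)) = ((-19 + 3)/(7 + 11) + 49)*(-3/(-21) - 1*4) = (-16/18 + 49)*(-3*(-1/21) - 4) = (-16*1/18 + 49)*(⅐ - 4) = (-8/9 + 49)*(-27/7) = (433/9)*(-27/7) = -1299/7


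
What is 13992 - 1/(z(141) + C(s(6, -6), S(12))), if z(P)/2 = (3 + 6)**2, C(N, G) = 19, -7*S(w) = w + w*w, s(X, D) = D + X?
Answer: 2532551/181 ≈ 13992.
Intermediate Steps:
S(w) = -w/7 - w**2/7 (S(w) = -(w + w*w)/7 = -(w + w**2)/7 = -w/7 - w**2/7)
z(P) = 162 (z(P) = 2*(3 + 6)**2 = 2*9**2 = 2*81 = 162)
13992 - 1/(z(141) + C(s(6, -6), S(12))) = 13992 - 1/(162 + 19) = 13992 - 1/181 = 2532551/181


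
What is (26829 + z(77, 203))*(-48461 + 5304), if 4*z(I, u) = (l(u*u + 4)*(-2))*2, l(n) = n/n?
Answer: -1157815996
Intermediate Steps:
l(n) = 1
z(I, u) = -1 (z(I, u) = ((1*(-2))*2)/4 = (-2*2)/4 = (¼)*(-4) = -1)
(26829 + z(77, 203))*(-48461 + 5304) = (26829 - 1)*(-48461 + 5304) = 26828*(-43157) = -1157815996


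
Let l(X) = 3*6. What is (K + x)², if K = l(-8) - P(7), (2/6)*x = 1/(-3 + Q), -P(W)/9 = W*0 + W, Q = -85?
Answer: 50765625/7744 ≈ 6555.5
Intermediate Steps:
l(X) = 18
P(W) = -9*W (P(W) = -9*(W*0 + W) = -9*(0 + W) = -9*W)
x = -3/88 (x = 3/(-3 - 85) = 3/(-88) = 3*(-1/88) = -3/88 ≈ -0.034091)
K = 81 (K = 18 - (-9)*7 = 18 - 1*(-63) = 18 + 63 = 81)
(K + x)² = (81 - 3/88)² = (7125/88)² = 50765625/7744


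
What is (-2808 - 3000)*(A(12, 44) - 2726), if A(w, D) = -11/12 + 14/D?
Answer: 15836084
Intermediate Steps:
A(w, D) = -11/12 + 14/D (A(w, D) = -11*1/12 + 14/D = -11/12 + 14/D)
(-2808 - 3000)*(A(12, 44) - 2726) = (-2808 - 3000)*((-11/12 + 14/44) - 2726) = -5808*((-11/12 + 14*(1/44)) - 2726) = -5808*((-11/12 + 7/22) - 2726) = -5808*(-79/132 - 2726) = -5808*(-359911/132) = 15836084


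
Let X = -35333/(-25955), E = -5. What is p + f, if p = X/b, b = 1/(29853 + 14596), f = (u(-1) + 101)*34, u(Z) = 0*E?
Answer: 1659645987/25955 ≈ 63943.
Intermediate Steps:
u(Z) = 0 (u(Z) = 0*(-5) = 0)
f = 3434 (f = (0 + 101)*34 = 101*34 = 3434)
X = 35333/25955 (X = -35333*(-1/25955) = 35333/25955 ≈ 1.3613)
b = 1/44449 ≈ 2.2498e-5
p = 1570516517/25955 (p = 35333/(25955*(1/44449)) = (35333/25955)*44449 = 1570516517/25955 ≈ 60509.)
p + f = 1570516517/25955 + 3434 = 1659645987/25955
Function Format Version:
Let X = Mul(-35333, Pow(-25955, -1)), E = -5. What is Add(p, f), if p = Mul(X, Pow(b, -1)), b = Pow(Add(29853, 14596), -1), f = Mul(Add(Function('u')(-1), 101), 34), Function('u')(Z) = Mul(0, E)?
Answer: Rational(1659645987, 25955) ≈ 63943.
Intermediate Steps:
Function('u')(Z) = 0 (Function('u')(Z) = Mul(0, -5) = 0)
f = 3434 (f = Mul(Add(0, 101), 34) = Mul(101, 34) = 3434)
X = Rational(35333, 25955) (X = Mul(-35333, Rational(-1, 25955)) = Rational(35333, 25955) ≈ 1.3613)
b = Rational(1, 44449) (b = Pow(44449, -1) = Rational(1, 44449) ≈ 2.2498e-5)
p = Rational(1570516517, 25955) (p = Mul(Rational(35333, 25955), Pow(Rational(1, 44449), -1)) = Mul(Rational(35333, 25955), 44449) = Rational(1570516517, 25955) ≈ 60509.)
Add(p, f) = Add(Rational(1570516517, 25955), 3434) = Rational(1659645987, 25955)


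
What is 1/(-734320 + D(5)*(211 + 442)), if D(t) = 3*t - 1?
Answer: -1/725178 ≈ -1.3790e-6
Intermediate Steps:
D(t) = -1 + 3*t
1/(-734320 + D(5)*(211 + 442)) = 1/(-734320 + (-1 + 3*5)*(211 + 442)) = 1/(-734320 + (-1 + 15)*653) = 1/(-734320 + 14*653) = 1/(-734320 + 9142) = 1/(-725178) = -1/725178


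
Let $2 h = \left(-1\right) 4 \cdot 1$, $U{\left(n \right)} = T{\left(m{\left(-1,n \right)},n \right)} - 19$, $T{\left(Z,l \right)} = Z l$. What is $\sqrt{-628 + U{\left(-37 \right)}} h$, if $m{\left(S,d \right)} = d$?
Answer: $- 38 \sqrt{2} \approx -53.74$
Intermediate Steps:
$U{\left(n \right)} = -19 + n^{2}$ ($U{\left(n \right)} = n n - 19 = n^{2} - 19 = -19 + n^{2}$)
$h = -2$ ($h = \frac{\left(-1\right) 4 \cdot 1}{2} = \frac{\left(-4\right) 1}{2} = \frac{1}{2} \left(-4\right) = -2$)
$\sqrt{-628 + U{\left(-37 \right)}} h = \sqrt{-628 - \left(19 - \left(-37\right)^{2}\right)} \left(-2\right) = \sqrt{-628 + \left(-19 + 1369\right)} \left(-2\right) = \sqrt{-628 + 1350} \left(-2\right) = \sqrt{722} \left(-2\right) = 19 \sqrt{2} \left(-2\right) = - 38 \sqrt{2}$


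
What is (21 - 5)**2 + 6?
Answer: 262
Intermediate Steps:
(21 - 5)**2 + 6 = 16**2 + 6 = 256 + 6 = 262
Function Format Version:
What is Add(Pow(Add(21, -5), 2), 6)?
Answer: 262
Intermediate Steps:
Add(Pow(Add(21, -5), 2), 6) = Add(Pow(16, 2), 6) = Add(256, 6) = 262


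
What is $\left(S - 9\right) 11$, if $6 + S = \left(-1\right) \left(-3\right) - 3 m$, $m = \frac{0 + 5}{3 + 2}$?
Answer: $-165$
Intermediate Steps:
$m = 1$ ($m = \frac{5}{5} = 5 \cdot \frac{1}{5} = 1$)
$S = -6$ ($S = -6 - 0 = -6 + \left(3 - 3\right) = -6 + 0 = -6$)
$\left(S - 9\right) 11 = \left(-6 - 9\right) 11 = \left(-15\right) 11 = -165$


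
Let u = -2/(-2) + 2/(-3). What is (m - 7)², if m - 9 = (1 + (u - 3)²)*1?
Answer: 8281/81 ≈ 102.23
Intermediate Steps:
u = ⅓ (u = -2*(-½) + 2*(-⅓) = 1 - ⅔ = ⅓ ≈ 0.33333)
m = 154/9 (m = 9 + (1 + (⅓ - 3)²)*1 = 9 + (1 + (-8/3)²)*1 = 9 + (1 + 64/9)*1 = 9 + (73/9)*1 = 9 + 73/9 = 154/9 ≈ 17.111)
(m - 7)² = (154/9 - 7)² = (91/9)² = 8281/81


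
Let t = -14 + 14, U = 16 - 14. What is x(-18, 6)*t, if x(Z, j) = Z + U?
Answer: 0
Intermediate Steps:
U = 2
t = 0
x(Z, j) = 2 + Z (x(Z, j) = Z + 2 = 2 + Z)
x(-18, 6)*t = (2 - 18)*0 = -16*0 = 0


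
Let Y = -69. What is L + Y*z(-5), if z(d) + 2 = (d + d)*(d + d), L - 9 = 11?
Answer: -6742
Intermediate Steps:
L = 20 (L = 9 + 11 = 20)
z(d) = -2 + 4*d² (z(d) = -2 + (d + d)*(d + d) = -2 + (2*d)*(2*d) = -2 + 4*d²)
L + Y*z(-5) = 20 - 69*(-2 + 4*(-5)²) = 20 - 69*(-2 + 4*25) = 20 - 69*(-2 + 100) = 20 - 69*98 = 20 - 6762 = -6742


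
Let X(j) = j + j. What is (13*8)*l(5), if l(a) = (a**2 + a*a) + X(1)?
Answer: 5408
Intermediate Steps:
X(j) = 2*j
l(a) = 2 + 2*a**2 (l(a) = (a**2 + a*a) + 2*1 = (a**2 + a**2) + 2 = 2*a**2 + 2 = 2 + 2*a**2)
(13*8)*l(5) = (13*8)*(2 + 2*5**2) = 104*(2 + 2*25) = 104*(2 + 50) = 104*52 = 5408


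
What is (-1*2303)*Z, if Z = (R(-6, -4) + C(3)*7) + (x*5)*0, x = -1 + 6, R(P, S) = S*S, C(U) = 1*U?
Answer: -85211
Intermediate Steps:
C(U) = U
R(P, S) = S²
x = 5
Z = 37 (Z = ((-4)² + 3*7) + (5*5)*0 = (16 + 21) + 25*0 = 37 + 0 = 37)
(-1*2303)*Z = -1*2303*37 = -2303*37 = -85211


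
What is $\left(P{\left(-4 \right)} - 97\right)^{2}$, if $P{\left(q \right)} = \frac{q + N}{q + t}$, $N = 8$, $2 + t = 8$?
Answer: $9025$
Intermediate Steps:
$t = 6$ ($t = -2 + 8 = 6$)
$P{\left(q \right)} = \frac{8 + q}{6 + q}$ ($P{\left(q \right)} = \frac{q + 8}{q + 6} = \frac{8 + q}{6 + q}$)
$\left(P{\left(-4 \right)} - 97\right)^{2} = \left(\frac{8 - 4}{6 - 4} - 97\right)^{2} = \left(\frac{1}{2} \cdot 4 - 97\right)^{2} = \left(2 - 97\right)^{2} = \left(-95\right)^{2} = 9025$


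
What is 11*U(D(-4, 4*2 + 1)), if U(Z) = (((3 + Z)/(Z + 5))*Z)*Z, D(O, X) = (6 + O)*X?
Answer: 74844/23 ≈ 3254.1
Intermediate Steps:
D(O, X) = X*(6 + O)
U(Z) = Z²*(3 + Z)/(5 + Z) (U(Z) = (((3 + Z)/(5 + Z))*Z)*Z = (Z*(3 + Z)/(5 + Z))*Z = Z²*(3 + Z)/(5 + Z))
11*U(D(-4, 4*2 + 1)) = 11*(((4*2 + 1)*(6 - 4))²*(3 + (4*2 + 1)*(6 - 4))/(5 + (4*2 + 1)*(6 - 4))) = 11*(((8 + 1)*2)²*(3 + (8 + 1)*2)/(5 + (8 + 1)*2)) = 11*((9*2)²*(3 + 9*2)/(5 + 9*2)) = 11*(18²*(3 + 18)/(5 + 18)) = 11*(324*21/23) = 11*(324*(1/23)*21) = 11*(6804/23) = 74844/23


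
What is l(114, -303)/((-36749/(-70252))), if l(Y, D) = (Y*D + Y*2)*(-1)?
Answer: 2410627128/36749 ≈ 65597.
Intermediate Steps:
l(Y, D) = -2*Y - D*Y (l(Y, D) = (D*Y + 2*Y)*(-1) = (2*Y + D*Y)*(-1) = -2*Y - D*Y)
l(114, -303)/((-36749/(-70252))) = (-1*114*(2 - 303))/((-36749/(-70252))) = (-1*114*(-301))/((-36749*(-1/70252))) = 34314/(36749/70252) = 34314*(70252/36749) = 2410627128/36749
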